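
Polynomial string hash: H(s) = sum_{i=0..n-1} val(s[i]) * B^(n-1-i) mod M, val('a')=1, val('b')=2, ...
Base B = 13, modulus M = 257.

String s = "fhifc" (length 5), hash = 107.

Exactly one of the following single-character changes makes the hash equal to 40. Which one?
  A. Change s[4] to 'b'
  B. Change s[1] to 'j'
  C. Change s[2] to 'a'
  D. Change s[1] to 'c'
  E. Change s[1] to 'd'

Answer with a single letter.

Answer: C

Derivation:
Option A: s[4]='c'->'b', delta=(2-3)*13^0 mod 257 = 256, hash=107+256 mod 257 = 106
Option B: s[1]='h'->'j', delta=(10-8)*13^3 mod 257 = 25, hash=107+25 mod 257 = 132
Option C: s[2]='i'->'a', delta=(1-9)*13^2 mod 257 = 190, hash=107+190 mod 257 = 40 <-- target
Option D: s[1]='h'->'c', delta=(3-8)*13^3 mod 257 = 66, hash=107+66 mod 257 = 173
Option E: s[1]='h'->'d', delta=(4-8)*13^3 mod 257 = 207, hash=107+207 mod 257 = 57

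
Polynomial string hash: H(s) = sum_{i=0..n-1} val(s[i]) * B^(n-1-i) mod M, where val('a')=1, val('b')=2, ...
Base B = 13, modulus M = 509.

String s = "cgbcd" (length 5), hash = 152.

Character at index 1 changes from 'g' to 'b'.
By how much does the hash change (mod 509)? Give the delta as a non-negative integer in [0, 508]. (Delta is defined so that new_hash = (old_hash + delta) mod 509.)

Answer: 213

Derivation:
Delta formula: (val(new) - val(old)) * B^(n-1-k) mod M
  val('b') - val('g') = 2 - 7 = -5
  B^(n-1-k) = 13^3 mod 509 = 161
  Delta = -5 * 161 mod 509 = 213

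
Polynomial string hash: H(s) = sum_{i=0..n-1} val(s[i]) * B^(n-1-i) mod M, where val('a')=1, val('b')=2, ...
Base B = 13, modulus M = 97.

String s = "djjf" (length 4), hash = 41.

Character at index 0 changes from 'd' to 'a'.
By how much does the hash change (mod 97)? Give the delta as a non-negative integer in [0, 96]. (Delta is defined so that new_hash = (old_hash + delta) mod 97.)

Delta formula: (val(new) - val(old)) * B^(n-1-k) mod M
  val('a') - val('d') = 1 - 4 = -3
  B^(n-1-k) = 13^3 mod 97 = 63
  Delta = -3 * 63 mod 97 = 5

Answer: 5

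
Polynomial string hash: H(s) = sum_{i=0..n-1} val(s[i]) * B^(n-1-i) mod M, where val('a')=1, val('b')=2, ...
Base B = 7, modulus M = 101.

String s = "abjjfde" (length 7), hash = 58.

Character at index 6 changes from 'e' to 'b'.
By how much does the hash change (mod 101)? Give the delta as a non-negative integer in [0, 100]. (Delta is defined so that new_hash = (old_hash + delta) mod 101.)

Delta formula: (val(new) - val(old)) * B^(n-1-k) mod M
  val('b') - val('e') = 2 - 5 = -3
  B^(n-1-k) = 7^0 mod 101 = 1
  Delta = -3 * 1 mod 101 = 98

Answer: 98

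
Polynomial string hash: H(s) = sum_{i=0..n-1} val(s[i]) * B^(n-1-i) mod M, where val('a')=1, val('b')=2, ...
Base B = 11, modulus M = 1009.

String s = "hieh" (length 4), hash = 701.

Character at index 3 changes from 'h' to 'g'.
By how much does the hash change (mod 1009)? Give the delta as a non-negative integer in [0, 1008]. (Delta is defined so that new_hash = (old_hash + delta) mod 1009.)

Delta formula: (val(new) - val(old)) * B^(n-1-k) mod M
  val('g') - val('h') = 7 - 8 = -1
  B^(n-1-k) = 11^0 mod 1009 = 1
  Delta = -1 * 1 mod 1009 = 1008

Answer: 1008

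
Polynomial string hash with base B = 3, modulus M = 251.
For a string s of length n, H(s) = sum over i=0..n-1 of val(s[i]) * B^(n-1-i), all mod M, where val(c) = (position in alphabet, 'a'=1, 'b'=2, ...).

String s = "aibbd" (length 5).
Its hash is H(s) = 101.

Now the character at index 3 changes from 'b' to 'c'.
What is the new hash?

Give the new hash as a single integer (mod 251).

val('b') = 2, val('c') = 3
Position k = 3, exponent = n-1-k = 1
B^1 mod M = 3^1 mod 251 = 3
Delta = (3 - 2) * 3 mod 251 = 3
New hash = (101 + 3) mod 251 = 104

Answer: 104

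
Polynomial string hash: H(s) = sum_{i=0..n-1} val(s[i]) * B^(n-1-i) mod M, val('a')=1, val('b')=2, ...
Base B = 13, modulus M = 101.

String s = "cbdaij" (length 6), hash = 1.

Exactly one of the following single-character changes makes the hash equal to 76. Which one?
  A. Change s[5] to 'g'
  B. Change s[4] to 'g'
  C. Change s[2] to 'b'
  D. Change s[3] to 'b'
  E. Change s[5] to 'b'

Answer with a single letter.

Option A: s[5]='j'->'g', delta=(7-10)*13^0 mod 101 = 98, hash=1+98 mod 101 = 99
Option B: s[4]='i'->'g', delta=(7-9)*13^1 mod 101 = 75, hash=1+75 mod 101 = 76 <-- target
Option C: s[2]='d'->'b', delta=(2-4)*13^3 mod 101 = 50, hash=1+50 mod 101 = 51
Option D: s[3]='a'->'b', delta=(2-1)*13^2 mod 101 = 68, hash=1+68 mod 101 = 69
Option E: s[5]='j'->'b', delta=(2-10)*13^0 mod 101 = 93, hash=1+93 mod 101 = 94

Answer: B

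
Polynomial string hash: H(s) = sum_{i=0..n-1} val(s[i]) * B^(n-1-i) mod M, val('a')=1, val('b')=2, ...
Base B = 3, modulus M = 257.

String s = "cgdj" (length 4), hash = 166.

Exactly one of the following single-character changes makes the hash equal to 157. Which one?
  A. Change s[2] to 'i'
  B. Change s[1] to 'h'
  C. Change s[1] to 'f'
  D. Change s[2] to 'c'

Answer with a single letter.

Option A: s[2]='d'->'i', delta=(9-4)*3^1 mod 257 = 15, hash=166+15 mod 257 = 181
Option B: s[1]='g'->'h', delta=(8-7)*3^2 mod 257 = 9, hash=166+9 mod 257 = 175
Option C: s[1]='g'->'f', delta=(6-7)*3^2 mod 257 = 248, hash=166+248 mod 257 = 157 <-- target
Option D: s[2]='d'->'c', delta=(3-4)*3^1 mod 257 = 254, hash=166+254 mod 257 = 163

Answer: C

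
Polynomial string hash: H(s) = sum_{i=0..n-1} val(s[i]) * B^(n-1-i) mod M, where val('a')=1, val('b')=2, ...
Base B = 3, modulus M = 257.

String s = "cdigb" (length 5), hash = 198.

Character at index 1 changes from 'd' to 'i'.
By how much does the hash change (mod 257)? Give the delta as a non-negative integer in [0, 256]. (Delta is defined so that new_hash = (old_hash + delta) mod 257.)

Answer: 135

Derivation:
Delta formula: (val(new) - val(old)) * B^(n-1-k) mod M
  val('i') - val('d') = 9 - 4 = 5
  B^(n-1-k) = 3^3 mod 257 = 27
  Delta = 5 * 27 mod 257 = 135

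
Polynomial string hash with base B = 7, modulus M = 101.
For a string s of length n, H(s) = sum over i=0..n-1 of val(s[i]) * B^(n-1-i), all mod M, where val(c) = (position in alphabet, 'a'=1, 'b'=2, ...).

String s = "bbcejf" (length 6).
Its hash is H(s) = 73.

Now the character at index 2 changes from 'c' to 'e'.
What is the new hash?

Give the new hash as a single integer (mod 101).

Answer: 52

Derivation:
val('c') = 3, val('e') = 5
Position k = 2, exponent = n-1-k = 3
B^3 mod M = 7^3 mod 101 = 40
Delta = (5 - 3) * 40 mod 101 = 80
New hash = (73 + 80) mod 101 = 52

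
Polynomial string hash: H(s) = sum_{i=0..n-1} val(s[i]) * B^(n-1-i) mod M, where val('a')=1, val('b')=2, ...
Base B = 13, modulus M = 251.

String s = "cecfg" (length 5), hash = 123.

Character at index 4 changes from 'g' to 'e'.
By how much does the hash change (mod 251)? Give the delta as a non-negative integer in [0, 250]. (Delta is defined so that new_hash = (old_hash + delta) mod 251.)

Answer: 249

Derivation:
Delta formula: (val(new) - val(old)) * B^(n-1-k) mod M
  val('e') - val('g') = 5 - 7 = -2
  B^(n-1-k) = 13^0 mod 251 = 1
  Delta = -2 * 1 mod 251 = 249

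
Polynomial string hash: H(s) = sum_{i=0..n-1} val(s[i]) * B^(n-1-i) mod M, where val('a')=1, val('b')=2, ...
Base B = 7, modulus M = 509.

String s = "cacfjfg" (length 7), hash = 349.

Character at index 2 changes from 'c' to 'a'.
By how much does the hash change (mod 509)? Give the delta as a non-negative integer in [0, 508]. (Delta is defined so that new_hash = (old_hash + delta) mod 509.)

Answer: 288

Derivation:
Delta formula: (val(new) - val(old)) * B^(n-1-k) mod M
  val('a') - val('c') = 1 - 3 = -2
  B^(n-1-k) = 7^4 mod 509 = 365
  Delta = -2 * 365 mod 509 = 288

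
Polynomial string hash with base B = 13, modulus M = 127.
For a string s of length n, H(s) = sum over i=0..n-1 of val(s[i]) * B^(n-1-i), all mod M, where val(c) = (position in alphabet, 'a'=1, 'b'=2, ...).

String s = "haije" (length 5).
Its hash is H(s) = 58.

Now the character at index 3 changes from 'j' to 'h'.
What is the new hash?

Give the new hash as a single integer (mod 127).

Answer: 32

Derivation:
val('j') = 10, val('h') = 8
Position k = 3, exponent = n-1-k = 1
B^1 mod M = 13^1 mod 127 = 13
Delta = (8 - 10) * 13 mod 127 = 101
New hash = (58 + 101) mod 127 = 32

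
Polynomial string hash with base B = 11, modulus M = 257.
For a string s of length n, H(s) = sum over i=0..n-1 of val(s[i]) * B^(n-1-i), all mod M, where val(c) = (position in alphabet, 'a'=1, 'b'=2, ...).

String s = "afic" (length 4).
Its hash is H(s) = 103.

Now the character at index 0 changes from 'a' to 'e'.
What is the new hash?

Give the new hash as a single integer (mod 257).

Answer: 30

Derivation:
val('a') = 1, val('e') = 5
Position k = 0, exponent = n-1-k = 3
B^3 mod M = 11^3 mod 257 = 46
Delta = (5 - 1) * 46 mod 257 = 184
New hash = (103 + 184) mod 257 = 30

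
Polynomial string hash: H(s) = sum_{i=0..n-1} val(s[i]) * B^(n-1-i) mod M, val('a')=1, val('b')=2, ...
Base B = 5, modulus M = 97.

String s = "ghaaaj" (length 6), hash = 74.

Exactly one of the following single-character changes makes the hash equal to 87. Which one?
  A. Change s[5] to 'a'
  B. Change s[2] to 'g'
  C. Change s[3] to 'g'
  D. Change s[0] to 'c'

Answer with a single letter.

Answer: D

Derivation:
Option A: s[5]='j'->'a', delta=(1-10)*5^0 mod 97 = 88, hash=74+88 mod 97 = 65
Option B: s[2]='a'->'g', delta=(7-1)*5^3 mod 97 = 71, hash=74+71 mod 97 = 48
Option C: s[3]='a'->'g', delta=(7-1)*5^2 mod 97 = 53, hash=74+53 mod 97 = 30
Option D: s[0]='g'->'c', delta=(3-7)*5^5 mod 97 = 13, hash=74+13 mod 97 = 87 <-- target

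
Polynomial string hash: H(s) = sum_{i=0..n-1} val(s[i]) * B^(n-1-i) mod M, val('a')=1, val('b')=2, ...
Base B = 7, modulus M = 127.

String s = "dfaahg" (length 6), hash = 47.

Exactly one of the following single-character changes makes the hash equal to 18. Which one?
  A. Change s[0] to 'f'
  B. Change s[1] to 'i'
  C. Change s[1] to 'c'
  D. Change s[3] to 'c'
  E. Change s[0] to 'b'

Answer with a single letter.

Answer: D

Derivation:
Option A: s[0]='d'->'f', delta=(6-4)*7^5 mod 127 = 86, hash=47+86 mod 127 = 6
Option B: s[1]='f'->'i', delta=(9-6)*7^4 mod 127 = 91, hash=47+91 mod 127 = 11
Option C: s[1]='f'->'c', delta=(3-6)*7^4 mod 127 = 36, hash=47+36 mod 127 = 83
Option D: s[3]='a'->'c', delta=(3-1)*7^2 mod 127 = 98, hash=47+98 mod 127 = 18 <-- target
Option E: s[0]='d'->'b', delta=(2-4)*7^5 mod 127 = 41, hash=47+41 mod 127 = 88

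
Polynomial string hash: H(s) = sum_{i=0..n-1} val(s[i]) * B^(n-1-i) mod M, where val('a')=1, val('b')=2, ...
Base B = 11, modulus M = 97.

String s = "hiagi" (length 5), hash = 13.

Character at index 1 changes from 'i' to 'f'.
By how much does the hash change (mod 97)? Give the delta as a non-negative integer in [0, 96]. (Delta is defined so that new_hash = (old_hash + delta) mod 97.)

Answer: 81

Derivation:
Delta formula: (val(new) - val(old)) * B^(n-1-k) mod M
  val('f') - val('i') = 6 - 9 = -3
  B^(n-1-k) = 11^3 mod 97 = 70
  Delta = -3 * 70 mod 97 = 81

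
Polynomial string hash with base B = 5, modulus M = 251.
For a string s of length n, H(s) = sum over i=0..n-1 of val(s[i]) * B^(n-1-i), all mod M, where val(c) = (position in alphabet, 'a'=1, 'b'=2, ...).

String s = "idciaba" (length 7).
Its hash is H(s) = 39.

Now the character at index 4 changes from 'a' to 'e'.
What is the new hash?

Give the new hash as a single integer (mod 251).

val('a') = 1, val('e') = 5
Position k = 4, exponent = n-1-k = 2
B^2 mod M = 5^2 mod 251 = 25
Delta = (5 - 1) * 25 mod 251 = 100
New hash = (39 + 100) mod 251 = 139

Answer: 139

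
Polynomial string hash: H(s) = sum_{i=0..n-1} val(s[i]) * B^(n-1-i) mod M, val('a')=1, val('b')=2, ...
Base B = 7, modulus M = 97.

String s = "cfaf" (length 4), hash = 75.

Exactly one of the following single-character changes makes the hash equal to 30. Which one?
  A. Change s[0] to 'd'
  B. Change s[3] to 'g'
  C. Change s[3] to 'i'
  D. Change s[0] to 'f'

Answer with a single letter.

Option A: s[0]='c'->'d', delta=(4-3)*7^3 mod 97 = 52, hash=75+52 mod 97 = 30 <-- target
Option B: s[3]='f'->'g', delta=(7-6)*7^0 mod 97 = 1, hash=75+1 mod 97 = 76
Option C: s[3]='f'->'i', delta=(9-6)*7^0 mod 97 = 3, hash=75+3 mod 97 = 78
Option D: s[0]='c'->'f', delta=(6-3)*7^3 mod 97 = 59, hash=75+59 mod 97 = 37

Answer: A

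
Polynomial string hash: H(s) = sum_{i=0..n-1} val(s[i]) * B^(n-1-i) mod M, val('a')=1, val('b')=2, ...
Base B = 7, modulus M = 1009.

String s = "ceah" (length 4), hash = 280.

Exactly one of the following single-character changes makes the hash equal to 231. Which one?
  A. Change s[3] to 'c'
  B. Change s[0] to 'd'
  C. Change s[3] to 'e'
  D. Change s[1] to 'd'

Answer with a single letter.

Option A: s[3]='h'->'c', delta=(3-8)*7^0 mod 1009 = 1004, hash=280+1004 mod 1009 = 275
Option B: s[0]='c'->'d', delta=(4-3)*7^3 mod 1009 = 343, hash=280+343 mod 1009 = 623
Option C: s[3]='h'->'e', delta=(5-8)*7^0 mod 1009 = 1006, hash=280+1006 mod 1009 = 277
Option D: s[1]='e'->'d', delta=(4-5)*7^2 mod 1009 = 960, hash=280+960 mod 1009 = 231 <-- target

Answer: D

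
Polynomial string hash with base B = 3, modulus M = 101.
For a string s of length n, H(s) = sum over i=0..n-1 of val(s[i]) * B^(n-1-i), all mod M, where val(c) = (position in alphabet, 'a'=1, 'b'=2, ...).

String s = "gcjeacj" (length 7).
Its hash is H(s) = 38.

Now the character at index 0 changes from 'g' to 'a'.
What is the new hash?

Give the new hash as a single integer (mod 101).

Answer: 7

Derivation:
val('g') = 7, val('a') = 1
Position k = 0, exponent = n-1-k = 6
B^6 mod M = 3^6 mod 101 = 22
Delta = (1 - 7) * 22 mod 101 = 70
New hash = (38 + 70) mod 101 = 7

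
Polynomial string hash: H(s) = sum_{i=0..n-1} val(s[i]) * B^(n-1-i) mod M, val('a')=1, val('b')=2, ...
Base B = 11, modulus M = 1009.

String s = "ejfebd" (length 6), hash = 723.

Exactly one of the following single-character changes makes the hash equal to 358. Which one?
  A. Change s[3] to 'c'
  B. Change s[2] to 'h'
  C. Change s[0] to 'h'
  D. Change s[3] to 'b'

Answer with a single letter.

Answer: B

Derivation:
Option A: s[3]='e'->'c', delta=(3-5)*11^2 mod 1009 = 767, hash=723+767 mod 1009 = 481
Option B: s[2]='f'->'h', delta=(8-6)*11^3 mod 1009 = 644, hash=723+644 mod 1009 = 358 <-- target
Option C: s[0]='e'->'h', delta=(8-5)*11^5 mod 1009 = 851, hash=723+851 mod 1009 = 565
Option D: s[3]='e'->'b', delta=(2-5)*11^2 mod 1009 = 646, hash=723+646 mod 1009 = 360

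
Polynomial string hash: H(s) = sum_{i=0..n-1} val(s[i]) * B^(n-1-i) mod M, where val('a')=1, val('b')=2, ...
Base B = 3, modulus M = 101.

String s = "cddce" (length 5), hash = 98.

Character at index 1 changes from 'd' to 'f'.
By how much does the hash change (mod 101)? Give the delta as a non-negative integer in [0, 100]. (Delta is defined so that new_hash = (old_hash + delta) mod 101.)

Answer: 54

Derivation:
Delta formula: (val(new) - val(old)) * B^(n-1-k) mod M
  val('f') - val('d') = 6 - 4 = 2
  B^(n-1-k) = 3^3 mod 101 = 27
  Delta = 2 * 27 mod 101 = 54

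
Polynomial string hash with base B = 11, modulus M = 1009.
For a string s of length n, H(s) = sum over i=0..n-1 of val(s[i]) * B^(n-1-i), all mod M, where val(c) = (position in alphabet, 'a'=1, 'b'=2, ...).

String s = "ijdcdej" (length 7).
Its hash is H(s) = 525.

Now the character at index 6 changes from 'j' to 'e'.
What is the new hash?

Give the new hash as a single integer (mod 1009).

val('j') = 10, val('e') = 5
Position k = 6, exponent = n-1-k = 0
B^0 mod M = 11^0 mod 1009 = 1
Delta = (5 - 10) * 1 mod 1009 = 1004
New hash = (525 + 1004) mod 1009 = 520

Answer: 520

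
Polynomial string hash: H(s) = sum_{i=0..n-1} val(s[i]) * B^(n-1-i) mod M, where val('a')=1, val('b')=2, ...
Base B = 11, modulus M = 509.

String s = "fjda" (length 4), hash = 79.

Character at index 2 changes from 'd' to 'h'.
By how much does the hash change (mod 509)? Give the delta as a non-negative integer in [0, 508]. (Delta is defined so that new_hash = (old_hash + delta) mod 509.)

Delta formula: (val(new) - val(old)) * B^(n-1-k) mod M
  val('h') - val('d') = 8 - 4 = 4
  B^(n-1-k) = 11^1 mod 509 = 11
  Delta = 4 * 11 mod 509 = 44

Answer: 44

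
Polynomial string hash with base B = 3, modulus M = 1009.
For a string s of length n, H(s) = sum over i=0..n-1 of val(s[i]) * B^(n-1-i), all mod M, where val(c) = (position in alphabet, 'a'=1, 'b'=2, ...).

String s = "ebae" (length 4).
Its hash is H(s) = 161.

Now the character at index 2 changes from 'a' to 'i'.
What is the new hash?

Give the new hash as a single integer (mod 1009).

Answer: 185

Derivation:
val('a') = 1, val('i') = 9
Position k = 2, exponent = n-1-k = 1
B^1 mod M = 3^1 mod 1009 = 3
Delta = (9 - 1) * 3 mod 1009 = 24
New hash = (161 + 24) mod 1009 = 185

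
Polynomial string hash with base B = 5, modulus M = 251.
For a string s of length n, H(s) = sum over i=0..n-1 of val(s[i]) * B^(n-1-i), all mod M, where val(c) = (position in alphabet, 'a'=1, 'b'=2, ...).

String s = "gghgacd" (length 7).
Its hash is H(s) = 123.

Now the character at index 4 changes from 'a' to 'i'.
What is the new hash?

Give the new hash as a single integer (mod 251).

Answer: 72

Derivation:
val('a') = 1, val('i') = 9
Position k = 4, exponent = n-1-k = 2
B^2 mod M = 5^2 mod 251 = 25
Delta = (9 - 1) * 25 mod 251 = 200
New hash = (123 + 200) mod 251 = 72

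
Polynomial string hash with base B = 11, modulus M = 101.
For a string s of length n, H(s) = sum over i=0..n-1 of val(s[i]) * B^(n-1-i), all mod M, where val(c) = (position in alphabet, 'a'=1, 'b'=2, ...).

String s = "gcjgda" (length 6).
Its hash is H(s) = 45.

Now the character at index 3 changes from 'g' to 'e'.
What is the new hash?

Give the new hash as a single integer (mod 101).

Answer: 5

Derivation:
val('g') = 7, val('e') = 5
Position k = 3, exponent = n-1-k = 2
B^2 mod M = 11^2 mod 101 = 20
Delta = (5 - 7) * 20 mod 101 = 61
New hash = (45 + 61) mod 101 = 5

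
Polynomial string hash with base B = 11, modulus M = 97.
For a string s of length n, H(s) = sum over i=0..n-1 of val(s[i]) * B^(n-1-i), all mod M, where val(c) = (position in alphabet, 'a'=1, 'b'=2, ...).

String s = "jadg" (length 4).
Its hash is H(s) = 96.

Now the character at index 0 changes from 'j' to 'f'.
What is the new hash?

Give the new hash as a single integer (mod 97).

Answer: 10

Derivation:
val('j') = 10, val('f') = 6
Position k = 0, exponent = n-1-k = 3
B^3 mod M = 11^3 mod 97 = 70
Delta = (6 - 10) * 70 mod 97 = 11
New hash = (96 + 11) mod 97 = 10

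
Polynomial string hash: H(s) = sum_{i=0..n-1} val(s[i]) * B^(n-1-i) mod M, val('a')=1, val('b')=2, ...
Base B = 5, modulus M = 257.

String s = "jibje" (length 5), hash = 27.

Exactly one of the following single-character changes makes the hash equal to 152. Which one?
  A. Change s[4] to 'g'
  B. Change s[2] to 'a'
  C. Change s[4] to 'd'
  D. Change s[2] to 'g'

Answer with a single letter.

Answer: D

Derivation:
Option A: s[4]='e'->'g', delta=(7-5)*5^0 mod 257 = 2, hash=27+2 mod 257 = 29
Option B: s[2]='b'->'a', delta=(1-2)*5^2 mod 257 = 232, hash=27+232 mod 257 = 2
Option C: s[4]='e'->'d', delta=(4-5)*5^0 mod 257 = 256, hash=27+256 mod 257 = 26
Option D: s[2]='b'->'g', delta=(7-2)*5^2 mod 257 = 125, hash=27+125 mod 257 = 152 <-- target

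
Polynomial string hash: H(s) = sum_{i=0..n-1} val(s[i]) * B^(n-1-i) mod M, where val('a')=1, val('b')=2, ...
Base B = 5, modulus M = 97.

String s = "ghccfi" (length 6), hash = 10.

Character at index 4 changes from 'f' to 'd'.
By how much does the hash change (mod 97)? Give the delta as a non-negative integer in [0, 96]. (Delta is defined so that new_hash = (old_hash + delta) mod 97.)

Delta formula: (val(new) - val(old)) * B^(n-1-k) mod M
  val('d') - val('f') = 4 - 6 = -2
  B^(n-1-k) = 5^1 mod 97 = 5
  Delta = -2 * 5 mod 97 = 87

Answer: 87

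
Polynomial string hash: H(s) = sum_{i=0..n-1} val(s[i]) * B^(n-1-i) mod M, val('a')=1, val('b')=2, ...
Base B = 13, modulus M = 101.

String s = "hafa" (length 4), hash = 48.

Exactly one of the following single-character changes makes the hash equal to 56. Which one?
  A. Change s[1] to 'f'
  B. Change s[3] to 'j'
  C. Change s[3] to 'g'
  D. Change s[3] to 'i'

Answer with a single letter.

Answer: D

Derivation:
Option A: s[1]='a'->'f', delta=(6-1)*13^2 mod 101 = 37, hash=48+37 mod 101 = 85
Option B: s[3]='a'->'j', delta=(10-1)*13^0 mod 101 = 9, hash=48+9 mod 101 = 57
Option C: s[3]='a'->'g', delta=(7-1)*13^0 mod 101 = 6, hash=48+6 mod 101 = 54
Option D: s[3]='a'->'i', delta=(9-1)*13^0 mod 101 = 8, hash=48+8 mod 101 = 56 <-- target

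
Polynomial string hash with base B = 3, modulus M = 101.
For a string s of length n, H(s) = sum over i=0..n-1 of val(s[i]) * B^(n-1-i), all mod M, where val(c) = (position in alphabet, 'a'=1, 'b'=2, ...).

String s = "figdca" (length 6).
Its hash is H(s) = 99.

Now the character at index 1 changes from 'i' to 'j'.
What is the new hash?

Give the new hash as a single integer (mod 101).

Answer: 79

Derivation:
val('i') = 9, val('j') = 10
Position k = 1, exponent = n-1-k = 4
B^4 mod M = 3^4 mod 101 = 81
Delta = (10 - 9) * 81 mod 101 = 81
New hash = (99 + 81) mod 101 = 79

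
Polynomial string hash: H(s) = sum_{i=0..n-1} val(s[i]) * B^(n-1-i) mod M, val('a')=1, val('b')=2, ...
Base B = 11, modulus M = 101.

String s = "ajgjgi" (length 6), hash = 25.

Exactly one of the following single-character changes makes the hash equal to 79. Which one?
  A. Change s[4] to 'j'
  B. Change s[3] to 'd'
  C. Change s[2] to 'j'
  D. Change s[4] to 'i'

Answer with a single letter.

Answer: C

Derivation:
Option A: s[4]='g'->'j', delta=(10-7)*11^1 mod 101 = 33, hash=25+33 mod 101 = 58
Option B: s[3]='j'->'d', delta=(4-10)*11^2 mod 101 = 82, hash=25+82 mod 101 = 6
Option C: s[2]='g'->'j', delta=(10-7)*11^3 mod 101 = 54, hash=25+54 mod 101 = 79 <-- target
Option D: s[4]='g'->'i', delta=(9-7)*11^1 mod 101 = 22, hash=25+22 mod 101 = 47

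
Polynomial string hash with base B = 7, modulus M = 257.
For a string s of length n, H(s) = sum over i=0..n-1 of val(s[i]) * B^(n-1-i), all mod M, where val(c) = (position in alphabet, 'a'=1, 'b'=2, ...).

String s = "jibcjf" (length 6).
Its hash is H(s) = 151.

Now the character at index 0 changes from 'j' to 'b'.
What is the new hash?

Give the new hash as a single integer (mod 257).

val('j') = 10, val('b') = 2
Position k = 0, exponent = n-1-k = 5
B^5 mod M = 7^5 mod 257 = 102
Delta = (2 - 10) * 102 mod 257 = 212
New hash = (151 + 212) mod 257 = 106

Answer: 106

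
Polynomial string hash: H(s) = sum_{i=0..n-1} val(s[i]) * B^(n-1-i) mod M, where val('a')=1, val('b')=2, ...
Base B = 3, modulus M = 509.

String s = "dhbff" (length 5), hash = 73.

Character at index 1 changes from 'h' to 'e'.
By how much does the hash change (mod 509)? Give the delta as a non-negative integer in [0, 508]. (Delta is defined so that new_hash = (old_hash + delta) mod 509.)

Answer: 428

Derivation:
Delta formula: (val(new) - val(old)) * B^(n-1-k) mod M
  val('e') - val('h') = 5 - 8 = -3
  B^(n-1-k) = 3^3 mod 509 = 27
  Delta = -3 * 27 mod 509 = 428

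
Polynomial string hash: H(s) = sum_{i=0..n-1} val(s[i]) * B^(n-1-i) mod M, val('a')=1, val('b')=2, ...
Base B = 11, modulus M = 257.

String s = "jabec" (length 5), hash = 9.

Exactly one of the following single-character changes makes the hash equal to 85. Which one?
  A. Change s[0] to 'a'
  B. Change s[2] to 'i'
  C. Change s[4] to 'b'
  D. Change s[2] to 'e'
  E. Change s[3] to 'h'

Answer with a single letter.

Option A: s[0]='j'->'a', delta=(1-10)*11^4 mod 257 = 72, hash=9+72 mod 257 = 81
Option B: s[2]='b'->'i', delta=(9-2)*11^2 mod 257 = 76, hash=9+76 mod 257 = 85 <-- target
Option C: s[4]='c'->'b', delta=(2-3)*11^0 mod 257 = 256, hash=9+256 mod 257 = 8
Option D: s[2]='b'->'e', delta=(5-2)*11^2 mod 257 = 106, hash=9+106 mod 257 = 115
Option E: s[3]='e'->'h', delta=(8-5)*11^1 mod 257 = 33, hash=9+33 mod 257 = 42

Answer: B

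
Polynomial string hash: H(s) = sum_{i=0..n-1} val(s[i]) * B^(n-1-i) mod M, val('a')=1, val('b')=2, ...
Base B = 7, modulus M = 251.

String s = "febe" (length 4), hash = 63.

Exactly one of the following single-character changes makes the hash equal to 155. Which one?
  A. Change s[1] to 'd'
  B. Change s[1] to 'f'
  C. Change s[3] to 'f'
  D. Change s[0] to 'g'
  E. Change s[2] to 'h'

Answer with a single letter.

Answer: D

Derivation:
Option A: s[1]='e'->'d', delta=(4-5)*7^2 mod 251 = 202, hash=63+202 mod 251 = 14
Option B: s[1]='e'->'f', delta=(6-5)*7^2 mod 251 = 49, hash=63+49 mod 251 = 112
Option C: s[3]='e'->'f', delta=(6-5)*7^0 mod 251 = 1, hash=63+1 mod 251 = 64
Option D: s[0]='f'->'g', delta=(7-6)*7^3 mod 251 = 92, hash=63+92 mod 251 = 155 <-- target
Option E: s[2]='b'->'h', delta=(8-2)*7^1 mod 251 = 42, hash=63+42 mod 251 = 105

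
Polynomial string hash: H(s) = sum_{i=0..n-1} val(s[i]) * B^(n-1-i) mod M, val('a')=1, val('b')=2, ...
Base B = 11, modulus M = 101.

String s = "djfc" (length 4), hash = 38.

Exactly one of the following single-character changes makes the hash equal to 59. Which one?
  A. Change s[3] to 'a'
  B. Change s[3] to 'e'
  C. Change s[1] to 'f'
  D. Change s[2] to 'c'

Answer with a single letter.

Answer: C

Derivation:
Option A: s[3]='c'->'a', delta=(1-3)*11^0 mod 101 = 99, hash=38+99 mod 101 = 36
Option B: s[3]='c'->'e', delta=(5-3)*11^0 mod 101 = 2, hash=38+2 mod 101 = 40
Option C: s[1]='j'->'f', delta=(6-10)*11^2 mod 101 = 21, hash=38+21 mod 101 = 59 <-- target
Option D: s[2]='f'->'c', delta=(3-6)*11^1 mod 101 = 68, hash=38+68 mod 101 = 5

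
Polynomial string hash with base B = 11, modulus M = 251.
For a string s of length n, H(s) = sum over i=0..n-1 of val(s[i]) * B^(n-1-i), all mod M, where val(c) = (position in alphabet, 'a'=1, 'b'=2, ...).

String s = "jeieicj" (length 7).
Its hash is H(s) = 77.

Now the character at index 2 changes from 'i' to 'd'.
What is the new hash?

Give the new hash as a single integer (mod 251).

val('i') = 9, val('d') = 4
Position k = 2, exponent = n-1-k = 4
B^4 mod M = 11^4 mod 251 = 83
Delta = (4 - 9) * 83 mod 251 = 87
New hash = (77 + 87) mod 251 = 164

Answer: 164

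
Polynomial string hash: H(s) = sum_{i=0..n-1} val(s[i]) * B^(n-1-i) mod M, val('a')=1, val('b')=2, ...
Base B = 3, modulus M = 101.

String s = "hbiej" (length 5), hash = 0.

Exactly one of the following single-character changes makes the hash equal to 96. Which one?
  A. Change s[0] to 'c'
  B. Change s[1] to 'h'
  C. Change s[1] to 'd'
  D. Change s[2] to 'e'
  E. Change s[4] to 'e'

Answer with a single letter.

Option A: s[0]='h'->'c', delta=(3-8)*3^4 mod 101 = 100, hash=0+100 mod 101 = 100
Option B: s[1]='b'->'h', delta=(8-2)*3^3 mod 101 = 61, hash=0+61 mod 101 = 61
Option C: s[1]='b'->'d', delta=(4-2)*3^3 mod 101 = 54, hash=0+54 mod 101 = 54
Option D: s[2]='i'->'e', delta=(5-9)*3^2 mod 101 = 65, hash=0+65 mod 101 = 65
Option E: s[4]='j'->'e', delta=(5-10)*3^0 mod 101 = 96, hash=0+96 mod 101 = 96 <-- target

Answer: E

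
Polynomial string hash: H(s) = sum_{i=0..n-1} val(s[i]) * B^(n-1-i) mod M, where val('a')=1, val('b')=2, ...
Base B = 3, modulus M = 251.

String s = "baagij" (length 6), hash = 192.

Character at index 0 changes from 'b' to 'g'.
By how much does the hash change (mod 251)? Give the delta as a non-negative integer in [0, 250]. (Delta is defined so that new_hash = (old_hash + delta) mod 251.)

Delta formula: (val(new) - val(old)) * B^(n-1-k) mod M
  val('g') - val('b') = 7 - 2 = 5
  B^(n-1-k) = 3^5 mod 251 = 243
  Delta = 5 * 243 mod 251 = 211

Answer: 211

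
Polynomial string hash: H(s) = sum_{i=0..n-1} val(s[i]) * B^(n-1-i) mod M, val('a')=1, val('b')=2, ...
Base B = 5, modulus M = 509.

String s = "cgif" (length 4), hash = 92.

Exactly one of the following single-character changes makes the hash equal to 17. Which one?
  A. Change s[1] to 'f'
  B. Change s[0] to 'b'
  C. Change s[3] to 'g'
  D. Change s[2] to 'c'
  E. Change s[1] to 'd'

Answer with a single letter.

Answer: E

Derivation:
Option A: s[1]='g'->'f', delta=(6-7)*5^2 mod 509 = 484, hash=92+484 mod 509 = 67
Option B: s[0]='c'->'b', delta=(2-3)*5^3 mod 509 = 384, hash=92+384 mod 509 = 476
Option C: s[3]='f'->'g', delta=(7-6)*5^0 mod 509 = 1, hash=92+1 mod 509 = 93
Option D: s[2]='i'->'c', delta=(3-9)*5^1 mod 509 = 479, hash=92+479 mod 509 = 62
Option E: s[1]='g'->'d', delta=(4-7)*5^2 mod 509 = 434, hash=92+434 mod 509 = 17 <-- target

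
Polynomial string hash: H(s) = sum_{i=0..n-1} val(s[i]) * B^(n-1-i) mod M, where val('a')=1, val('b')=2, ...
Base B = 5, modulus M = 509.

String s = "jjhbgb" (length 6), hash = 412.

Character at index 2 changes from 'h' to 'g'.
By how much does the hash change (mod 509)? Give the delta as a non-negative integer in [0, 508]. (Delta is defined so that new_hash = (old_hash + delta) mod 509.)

Delta formula: (val(new) - val(old)) * B^(n-1-k) mod M
  val('g') - val('h') = 7 - 8 = -1
  B^(n-1-k) = 5^3 mod 509 = 125
  Delta = -1 * 125 mod 509 = 384

Answer: 384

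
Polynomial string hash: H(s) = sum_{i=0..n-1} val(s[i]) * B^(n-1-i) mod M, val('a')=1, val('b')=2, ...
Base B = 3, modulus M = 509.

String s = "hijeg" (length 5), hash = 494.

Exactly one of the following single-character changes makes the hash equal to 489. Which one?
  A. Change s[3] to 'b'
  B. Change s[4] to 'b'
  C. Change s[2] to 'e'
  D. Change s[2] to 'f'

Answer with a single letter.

Option A: s[3]='e'->'b', delta=(2-5)*3^1 mod 509 = 500, hash=494+500 mod 509 = 485
Option B: s[4]='g'->'b', delta=(2-7)*3^0 mod 509 = 504, hash=494+504 mod 509 = 489 <-- target
Option C: s[2]='j'->'e', delta=(5-10)*3^2 mod 509 = 464, hash=494+464 mod 509 = 449
Option D: s[2]='j'->'f', delta=(6-10)*3^2 mod 509 = 473, hash=494+473 mod 509 = 458

Answer: B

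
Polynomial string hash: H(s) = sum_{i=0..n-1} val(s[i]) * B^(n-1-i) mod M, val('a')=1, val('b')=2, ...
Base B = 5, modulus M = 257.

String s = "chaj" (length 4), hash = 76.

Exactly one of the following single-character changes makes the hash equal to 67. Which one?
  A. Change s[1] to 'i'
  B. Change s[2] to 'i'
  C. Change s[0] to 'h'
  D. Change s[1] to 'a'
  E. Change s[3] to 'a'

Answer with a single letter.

Option A: s[1]='h'->'i', delta=(9-8)*5^2 mod 257 = 25, hash=76+25 mod 257 = 101
Option B: s[2]='a'->'i', delta=(9-1)*5^1 mod 257 = 40, hash=76+40 mod 257 = 116
Option C: s[0]='c'->'h', delta=(8-3)*5^3 mod 257 = 111, hash=76+111 mod 257 = 187
Option D: s[1]='h'->'a', delta=(1-8)*5^2 mod 257 = 82, hash=76+82 mod 257 = 158
Option E: s[3]='j'->'a', delta=(1-10)*5^0 mod 257 = 248, hash=76+248 mod 257 = 67 <-- target

Answer: E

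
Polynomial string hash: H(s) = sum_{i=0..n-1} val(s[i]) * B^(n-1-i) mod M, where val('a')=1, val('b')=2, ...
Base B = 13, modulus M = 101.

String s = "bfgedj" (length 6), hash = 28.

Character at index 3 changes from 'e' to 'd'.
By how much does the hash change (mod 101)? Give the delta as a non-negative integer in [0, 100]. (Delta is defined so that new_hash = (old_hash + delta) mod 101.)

Delta formula: (val(new) - val(old)) * B^(n-1-k) mod M
  val('d') - val('e') = 4 - 5 = -1
  B^(n-1-k) = 13^2 mod 101 = 68
  Delta = -1 * 68 mod 101 = 33

Answer: 33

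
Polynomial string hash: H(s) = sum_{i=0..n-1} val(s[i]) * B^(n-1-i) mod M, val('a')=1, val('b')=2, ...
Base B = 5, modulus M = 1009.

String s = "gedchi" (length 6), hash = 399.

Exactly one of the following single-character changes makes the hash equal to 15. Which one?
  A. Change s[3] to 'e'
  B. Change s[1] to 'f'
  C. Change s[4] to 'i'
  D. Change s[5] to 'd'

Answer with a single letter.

Option A: s[3]='c'->'e', delta=(5-3)*5^2 mod 1009 = 50, hash=399+50 mod 1009 = 449
Option B: s[1]='e'->'f', delta=(6-5)*5^4 mod 1009 = 625, hash=399+625 mod 1009 = 15 <-- target
Option C: s[4]='h'->'i', delta=(9-8)*5^1 mod 1009 = 5, hash=399+5 mod 1009 = 404
Option D: s[5]='i'->'d', delta=(4-9)*5^0 mod 1009 = 1004, hash=399+1004 mod 1009 = 394

Answer: B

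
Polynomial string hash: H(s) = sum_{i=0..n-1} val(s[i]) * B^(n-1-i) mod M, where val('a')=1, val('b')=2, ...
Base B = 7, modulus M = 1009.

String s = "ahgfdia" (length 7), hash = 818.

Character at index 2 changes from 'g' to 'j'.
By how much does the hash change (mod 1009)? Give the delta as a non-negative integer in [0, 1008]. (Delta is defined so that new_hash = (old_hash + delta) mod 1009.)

Answer: 140

Derivation:
Delta formula: (val(new) - val(old)) * B^(n-1-k) mod M
  val('j') - val('g') = 10 - 7 = 3
  B^(n-1-k) = 7^4 mod 1009 = 383
  Delta = 3 * 383 mod 1009 = 140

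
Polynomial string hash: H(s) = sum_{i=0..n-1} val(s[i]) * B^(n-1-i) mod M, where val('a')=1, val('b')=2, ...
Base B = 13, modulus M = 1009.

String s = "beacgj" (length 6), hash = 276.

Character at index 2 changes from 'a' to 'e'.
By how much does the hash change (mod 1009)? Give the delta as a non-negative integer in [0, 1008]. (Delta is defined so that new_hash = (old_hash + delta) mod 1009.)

Delta formula: (val(new) - val(old)) * B^(n-1-k) mod M
  val('e') - val('a') = 5 - 1 = 4
  B^(n-1-k) = 13^3 mod 1009 = 179
  Delta = 4 * 179 mod 1009 = 716

Answer: 716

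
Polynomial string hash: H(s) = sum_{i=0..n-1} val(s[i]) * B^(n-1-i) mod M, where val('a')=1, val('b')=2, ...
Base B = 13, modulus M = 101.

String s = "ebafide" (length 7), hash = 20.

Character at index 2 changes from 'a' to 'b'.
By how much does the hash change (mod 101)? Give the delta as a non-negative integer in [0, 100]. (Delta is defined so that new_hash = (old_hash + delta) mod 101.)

Delta formula: (val(new) - val(old)) * B^(n-1-k) mod M
  val('b') - val('a') = 2 - 1 = 1
  B^(n-1-k) = 13^4 mod 101 = 79
  Delta = 1 * 79 mod 101 = 79

Answer: 79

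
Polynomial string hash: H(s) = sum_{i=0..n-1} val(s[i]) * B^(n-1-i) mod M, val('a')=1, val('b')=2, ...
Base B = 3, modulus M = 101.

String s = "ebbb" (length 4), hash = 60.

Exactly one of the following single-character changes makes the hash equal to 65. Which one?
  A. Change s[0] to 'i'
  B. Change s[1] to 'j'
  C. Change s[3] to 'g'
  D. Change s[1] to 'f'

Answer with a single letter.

Option A: s[0]='e'->'i', delta=(9-5)*3^3 mod 101 = 7, hash=60+7 mod 101 = 67
Option B: s[1]='b'->'j', delta=(10-2)*3^2 mod 101 = 72, hash=60+72 mod 101 = 31
Option C: s[3]='b'->'g', delta=(7-2)*3^0 mod 101 = 5, hash=60+5 mod 101 = 65 <-- target
Option D: s[1]='b'->'f', delta=(6-2)*3^2 mod 101 = 36, hash=60+36 mod 101 = 96

Answer: C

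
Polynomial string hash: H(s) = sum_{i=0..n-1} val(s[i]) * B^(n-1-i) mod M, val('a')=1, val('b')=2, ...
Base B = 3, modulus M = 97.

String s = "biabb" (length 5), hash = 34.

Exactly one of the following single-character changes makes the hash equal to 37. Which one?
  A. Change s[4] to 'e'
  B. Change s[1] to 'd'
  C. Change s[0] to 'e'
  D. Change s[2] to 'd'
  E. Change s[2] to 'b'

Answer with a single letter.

Answer: A

Derivation:
Option A: s[4]='b'->'e', delta=(5-2)*3^0 mod 97 = 3, hash=34+3 mod 97 = 37 <-- target
Option B: s[1]='i'->'d', delta=(4-9)*3^3 mod 97 = 59, hash=34+59 mod 97 = 93
Option C: s[0]='b'->'e', delta=(5-2)*3^4 mod 97 = 49, hash=34+49 mod 97 = 83
Option D: s[2]='a'->'d', delta=(4-1)*3^2 mod 97 = 27, hash=34+27 mod 97 = 61
Option E: s[2]='a'->'b', delta=(2-1)*3^2 mod 97 = 9, hash=34+9 mod 97 = 43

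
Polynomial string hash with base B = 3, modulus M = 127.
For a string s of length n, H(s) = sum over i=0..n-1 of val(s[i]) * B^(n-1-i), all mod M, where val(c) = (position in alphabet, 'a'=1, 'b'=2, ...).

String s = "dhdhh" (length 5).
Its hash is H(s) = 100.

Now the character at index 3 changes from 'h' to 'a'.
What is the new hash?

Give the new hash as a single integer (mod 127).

val('h') = 8, val('a') = 1
Position k = 3, exponent = n-1-k = 1
B^1 mod M = 3^1 mod 127 = 3
Delta = (1 - 8) * 3 mod 127 = 106
New hash = (100 + 106) mod 127 = 79

Answer: 79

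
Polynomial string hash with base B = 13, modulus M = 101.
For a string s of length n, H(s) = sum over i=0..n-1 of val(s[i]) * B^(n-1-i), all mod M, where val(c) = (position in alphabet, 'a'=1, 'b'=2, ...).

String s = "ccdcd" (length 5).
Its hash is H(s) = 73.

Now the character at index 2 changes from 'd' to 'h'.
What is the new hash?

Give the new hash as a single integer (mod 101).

val('d') = 4, val('h') = 8
Position k = 2, exponent = n-1-k = 2
B^2 mod M = 13^2 mod 101 = 68
Delta = (8 - 4) * 68 mod 101 = 70
New hash = (73 + 70) mod 101 = 42

Answer: 42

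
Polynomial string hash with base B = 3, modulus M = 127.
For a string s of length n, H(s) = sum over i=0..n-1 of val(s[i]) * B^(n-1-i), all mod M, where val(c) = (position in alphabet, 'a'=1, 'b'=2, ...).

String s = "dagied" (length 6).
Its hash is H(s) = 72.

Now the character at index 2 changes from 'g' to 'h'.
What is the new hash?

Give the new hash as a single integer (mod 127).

Answer: 99

Derivation:
val('g') = 7, val('h') = 8
Position k = 2, exponent = n-1-k = 3
B^3 mod M = 3^3 mod 127 = 27
Delta = (8 - 7) * 27 mod 127 = 27
New hash = (72 + 27) mod 127 = 99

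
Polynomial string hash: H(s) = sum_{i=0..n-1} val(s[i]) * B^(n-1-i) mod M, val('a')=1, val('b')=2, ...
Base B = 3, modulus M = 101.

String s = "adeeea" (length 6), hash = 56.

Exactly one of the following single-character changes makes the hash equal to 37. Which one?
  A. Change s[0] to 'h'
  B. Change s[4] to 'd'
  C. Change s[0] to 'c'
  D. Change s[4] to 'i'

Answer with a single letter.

Answer: C

Derivation:
Option A: s[0]='a'->'h', delta=(8-1)*3^5 mod 101 = 85, hash=56+85 mod 101 = 40
Option B: s[4]='e'->'d', delta=(4-5)*3^1 mod 101 = 98, hash=56+98 mod 101 = 53
Option C: s[0]='a'->'c', delta=(3-1)*3^5 mod 101 = 82, hash=56+82 mod 101 = 37 <-- target
Option D: s[4]='e'->'i', delta=(9-5)*3^1 mod 101 = 12, hash=56+12 mod 101 = 68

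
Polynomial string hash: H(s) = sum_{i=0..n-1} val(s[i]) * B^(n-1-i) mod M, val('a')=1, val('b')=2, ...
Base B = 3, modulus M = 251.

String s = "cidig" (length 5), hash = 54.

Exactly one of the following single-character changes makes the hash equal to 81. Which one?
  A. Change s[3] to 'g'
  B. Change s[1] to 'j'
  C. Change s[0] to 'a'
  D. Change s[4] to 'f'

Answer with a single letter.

Option A: s[3]='i'->'g', delta=(7-9)*3^1 mod 251 = 245, hash=54+245 mod 251 = 48
Option B: s[1]='i'->'j', delta=(10-9)*3^3 mod 251 = 27, hash=54+27 mod 251 = 81 <-- target
Option C: s[0]='c'->'a', delta=(1-3)*3^4 mod 251 = 89, hash=54+89 mod 251 = 143
Option D: s[4]='g'->'f', delta=(6-7)*3^0 mod 251 = 250, hash=54+250 mod 251 = 53

Answer: B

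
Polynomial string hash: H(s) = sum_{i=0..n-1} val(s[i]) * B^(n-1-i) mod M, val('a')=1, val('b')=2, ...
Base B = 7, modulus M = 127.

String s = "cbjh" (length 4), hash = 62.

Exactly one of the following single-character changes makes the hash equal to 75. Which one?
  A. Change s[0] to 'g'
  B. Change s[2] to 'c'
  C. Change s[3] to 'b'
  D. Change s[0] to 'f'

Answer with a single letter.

Answer: D

Derivation:
Option A: s[0]='c'->'g', delta=(7-3)*7^3 mod 127 = 102, hash=62+102 mod 127 = 37
Option B: s[2]='j'->'c', delta=(3-10)*7^1 mod 127 = 78, hash=62+78 mod 127 = 13
Option C: s[3]='h'->'b', delta=(2-8)*7^0 mod 127 = 121, hash=62+121 mod 127 = 56
Option D: s[0]='c'->'f', delta=(6-3)*7^3 mod 127 = 13, hash=62+13 mod 127 = 75 <-- target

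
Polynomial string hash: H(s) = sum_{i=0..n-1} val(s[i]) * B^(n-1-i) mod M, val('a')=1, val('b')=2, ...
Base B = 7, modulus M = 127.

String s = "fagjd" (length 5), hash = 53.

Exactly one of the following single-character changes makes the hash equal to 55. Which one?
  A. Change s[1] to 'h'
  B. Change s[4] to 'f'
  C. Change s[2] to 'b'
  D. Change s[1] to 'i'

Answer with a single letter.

Answer: B

Derivation:
Option A: s[1]='a'->'h', delta=(8-1)*7^3 mod 127 = 115, hash=53+115 mod 127 = 41
Option B: s[4]='d'->'f', delta=(6-4)*7^0 mod 127 = 2, hash=53+2 mod 127 = 55 <-- target
Option C: s[2]='g'->'b', delta=(2-7)*7^2 mod 127 = 9, hash=53+9 mod 127 = 62
Option D: s[1]='a'->'i', delta=(9-1)*7^3 mod 127 = 77, hash=53+77 mod 127 = 3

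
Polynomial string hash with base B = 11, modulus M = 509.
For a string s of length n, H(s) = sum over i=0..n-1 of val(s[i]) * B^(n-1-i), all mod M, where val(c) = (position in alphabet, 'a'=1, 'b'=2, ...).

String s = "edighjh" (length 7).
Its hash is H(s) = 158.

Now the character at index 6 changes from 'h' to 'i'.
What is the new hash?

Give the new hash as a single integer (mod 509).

Answer: 159

Derivation:
val('h') = 8, val('i') = 9
Position k = 6, exponent = n-1-k = 0
B^0 mod M = 11^0 mod 509 = 1
Delta = (9 - 8) * 1 mod 509 = 1
New hash = (158 + 1) mod 509 = 159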